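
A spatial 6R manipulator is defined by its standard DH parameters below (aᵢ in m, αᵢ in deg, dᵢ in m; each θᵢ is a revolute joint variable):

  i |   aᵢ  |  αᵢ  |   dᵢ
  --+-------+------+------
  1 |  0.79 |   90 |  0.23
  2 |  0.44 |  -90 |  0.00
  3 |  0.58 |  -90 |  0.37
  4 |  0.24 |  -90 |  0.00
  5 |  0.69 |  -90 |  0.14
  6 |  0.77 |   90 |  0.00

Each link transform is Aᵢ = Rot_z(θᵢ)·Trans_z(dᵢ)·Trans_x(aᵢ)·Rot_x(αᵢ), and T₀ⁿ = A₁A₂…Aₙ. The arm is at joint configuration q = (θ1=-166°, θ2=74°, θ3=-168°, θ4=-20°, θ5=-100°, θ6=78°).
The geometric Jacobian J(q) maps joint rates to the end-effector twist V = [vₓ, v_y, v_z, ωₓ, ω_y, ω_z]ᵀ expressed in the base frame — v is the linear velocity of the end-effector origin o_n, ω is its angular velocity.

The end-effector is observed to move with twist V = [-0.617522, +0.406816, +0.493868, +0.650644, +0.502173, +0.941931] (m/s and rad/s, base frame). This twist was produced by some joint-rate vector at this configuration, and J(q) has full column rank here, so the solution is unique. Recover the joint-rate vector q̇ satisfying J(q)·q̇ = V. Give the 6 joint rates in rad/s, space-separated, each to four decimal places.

0.3870 0.5190 0.9580 -0.0530 -0.0460 -0.3700

o_n = [-0.1203, 0.9119, 0.6600]
J₁: ẑ×o_n = [-0.9119, -0.1203, 0.0000], ω = ẑ
J2: z=[-0.2419, 0.9703, 0.0000] o=[-0.7665, -0.1911, 0.2300] → [0.4172, 0.1040, -0.8939, -0.2419, 0.9703, 0.0000]
J3: z=[0.9327, 0.2326, 0.2756] o=[-0.8842, -0.2205, 0.6530] → [-0.3105, 0.2040, 0.8785, 0.9327, 0.2326, 0.2756]
J4: z=[-0.2922, 0.9352, 0.1999] o=[-0.4166, 0.0204, 0.2096] → [0.2431, 0.1908, -0.5376, -0.2922, 0.9352, 0.1999]
J5: z=[-0.8042, -0.1272, -0.5806] o=[-0.2923, 0.0997, 0.0202] → [0.3902, 0.4147, -0.6313, -0.8042, -0.1272, -0.5806]
J6: z=[0.4590, 0.4878, -0.7426] o=[-0.6655, 0.6778, 0.1693] → [0.4132, -0.6301, -0.1585, 0.4590, 0.4878, -0.7426]
q̇ = J⁺·V = [0.3870, 0.5190, 0.9580, -0.0530, -0.0460, -0.3700]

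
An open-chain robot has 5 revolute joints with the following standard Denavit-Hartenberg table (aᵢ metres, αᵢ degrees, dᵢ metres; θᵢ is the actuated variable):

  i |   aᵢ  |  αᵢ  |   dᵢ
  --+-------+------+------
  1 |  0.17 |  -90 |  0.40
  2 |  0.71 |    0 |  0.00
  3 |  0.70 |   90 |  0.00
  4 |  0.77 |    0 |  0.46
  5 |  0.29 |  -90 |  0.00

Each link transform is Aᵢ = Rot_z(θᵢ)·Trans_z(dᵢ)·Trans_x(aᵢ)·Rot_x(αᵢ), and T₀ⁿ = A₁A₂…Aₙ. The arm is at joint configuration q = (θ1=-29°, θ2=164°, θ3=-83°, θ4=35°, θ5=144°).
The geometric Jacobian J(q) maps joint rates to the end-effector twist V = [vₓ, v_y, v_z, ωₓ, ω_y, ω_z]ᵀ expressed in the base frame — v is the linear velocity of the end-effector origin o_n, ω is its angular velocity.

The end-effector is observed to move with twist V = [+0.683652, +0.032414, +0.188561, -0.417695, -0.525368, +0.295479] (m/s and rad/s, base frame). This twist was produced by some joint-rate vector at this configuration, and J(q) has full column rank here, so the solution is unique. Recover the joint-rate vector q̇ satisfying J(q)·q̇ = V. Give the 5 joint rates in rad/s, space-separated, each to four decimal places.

0.3130 -0.6200 -0.0420 0.4670 -0.5790

o_n = [0.3081, 0.3400, -0.7517]
J₁: ẑ×o_n = [-0.3400, 0.3081, 0.0000], ω = ẑ
J2: z=[0.4848, 0.8746, 0.0000] o=[0.1487, -0.0824, 0.4000] → [-1.0073, 0.5584, 0.0653, 0.4848, 0.8746, 0.0000]
J3: z=[0.4848, 0.8746, 0.0000] o=[-0.4482, 0.2485, 0.2043] → [-0.8362, 0.4635, -0.6172, 0.4848, 0.8746, 0.0000]
J4: z=[0.8639, -0.4788, 0.1564] o=[-0.3525, 0.1954, -0.4871] → [0.1041, 0.3319, 0.4412, 0.8639, -0.4788, 0.1564]
J5: z=[0.8639, -0.4788, 0.1564] o=[0.3453, 0.3136, -1.0381] → [-0.1413, -0.2532, 0.0050, 0.8639, -0.4788, 0.1564]
q̇ = J⁺·V = [0.3130, -0.6200, -0.0420, 0.4670, -0.5790]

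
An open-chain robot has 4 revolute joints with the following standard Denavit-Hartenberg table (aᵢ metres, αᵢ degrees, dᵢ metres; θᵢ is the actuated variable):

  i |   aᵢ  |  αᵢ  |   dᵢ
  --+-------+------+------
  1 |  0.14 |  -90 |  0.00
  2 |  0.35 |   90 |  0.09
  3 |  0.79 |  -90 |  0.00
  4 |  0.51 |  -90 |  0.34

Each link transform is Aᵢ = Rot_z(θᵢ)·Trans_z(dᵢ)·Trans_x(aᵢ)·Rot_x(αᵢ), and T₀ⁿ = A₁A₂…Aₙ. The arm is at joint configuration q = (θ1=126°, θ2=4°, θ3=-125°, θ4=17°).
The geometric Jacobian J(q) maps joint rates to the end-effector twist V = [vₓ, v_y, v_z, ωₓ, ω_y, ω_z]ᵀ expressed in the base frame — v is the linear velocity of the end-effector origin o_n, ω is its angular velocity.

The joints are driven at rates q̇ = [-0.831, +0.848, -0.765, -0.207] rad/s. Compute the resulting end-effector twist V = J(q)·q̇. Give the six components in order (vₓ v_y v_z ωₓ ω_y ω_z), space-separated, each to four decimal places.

o_n = [0.9167, 0.6976, -0.1415]
J₁: ẑ×o_n = [-0.6976, 0.9167, 0.0000], ω = ẑ
J2: z=[-0.8090, -0.5878, 0.0000] o=[-0.0823, 0.1133, 0.0000] → [0.0832, -0.1144, 0.1145, -0.8090, -0.5878, 0.0000]
J3: z=[-0.0410, 0.0564, 0.9976] o=[-0.3603, 0.3428, -0.0244] → [-0.3605, 1.2691, -0.0866, -0.0410, 0.0564, 0.9976]
J4: z=[-0.0163, 0.9982, -0.0571] o=[0.4289, 0.3575, 0.0072] → [-0.1290, -0.0303, -0.4925, -0.0163, 0.9982, -0.0571]
V = J·q̇ = [0.9526, -1.8235, 0.2653, -0.6513, -0.7482, -1.5823]

0.9526 -1.8235 0.2653 -0.6513 -0.7482 -1.5823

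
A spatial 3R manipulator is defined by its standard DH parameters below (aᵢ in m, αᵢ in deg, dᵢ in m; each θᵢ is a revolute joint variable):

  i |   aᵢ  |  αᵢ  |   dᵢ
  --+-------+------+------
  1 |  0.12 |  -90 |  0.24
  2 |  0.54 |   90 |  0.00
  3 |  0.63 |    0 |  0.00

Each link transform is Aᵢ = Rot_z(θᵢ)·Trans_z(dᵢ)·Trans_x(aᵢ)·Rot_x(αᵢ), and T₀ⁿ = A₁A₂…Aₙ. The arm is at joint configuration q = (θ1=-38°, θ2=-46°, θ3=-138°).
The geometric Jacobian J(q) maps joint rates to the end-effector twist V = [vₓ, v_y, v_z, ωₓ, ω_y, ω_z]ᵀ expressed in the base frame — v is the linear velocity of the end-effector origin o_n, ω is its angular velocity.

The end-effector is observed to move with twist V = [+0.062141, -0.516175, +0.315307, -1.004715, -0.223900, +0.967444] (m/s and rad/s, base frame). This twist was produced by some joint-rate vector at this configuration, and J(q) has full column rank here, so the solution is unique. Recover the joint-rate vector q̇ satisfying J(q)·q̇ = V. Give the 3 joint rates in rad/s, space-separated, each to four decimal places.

0.3360 -0.7950 0.9090

o_n = [-0.1257, -0.4368, 0.2917]
J₁: ẑ×o_n = [0.4368, -0.1257, 0.0000], ω = ẑ
J2: z=[0.6157, 0.7880, 0.0000] o=[0.0946, -0.0739, 0.2400] → [0.0407, -0.0318, -0.0499, 0.6157, 0.7880, 0.0000]
J3: z=[-0.5668, 0.4429, 0.6947] o=[0.3902, -0.3048, 0.6284] → [-0.0575, -0.5492, 0.3032, -0.5668, 0.4429, 0.6947]
q̇ = J⁺·V = [0.3360, -0.7950, 0.9090]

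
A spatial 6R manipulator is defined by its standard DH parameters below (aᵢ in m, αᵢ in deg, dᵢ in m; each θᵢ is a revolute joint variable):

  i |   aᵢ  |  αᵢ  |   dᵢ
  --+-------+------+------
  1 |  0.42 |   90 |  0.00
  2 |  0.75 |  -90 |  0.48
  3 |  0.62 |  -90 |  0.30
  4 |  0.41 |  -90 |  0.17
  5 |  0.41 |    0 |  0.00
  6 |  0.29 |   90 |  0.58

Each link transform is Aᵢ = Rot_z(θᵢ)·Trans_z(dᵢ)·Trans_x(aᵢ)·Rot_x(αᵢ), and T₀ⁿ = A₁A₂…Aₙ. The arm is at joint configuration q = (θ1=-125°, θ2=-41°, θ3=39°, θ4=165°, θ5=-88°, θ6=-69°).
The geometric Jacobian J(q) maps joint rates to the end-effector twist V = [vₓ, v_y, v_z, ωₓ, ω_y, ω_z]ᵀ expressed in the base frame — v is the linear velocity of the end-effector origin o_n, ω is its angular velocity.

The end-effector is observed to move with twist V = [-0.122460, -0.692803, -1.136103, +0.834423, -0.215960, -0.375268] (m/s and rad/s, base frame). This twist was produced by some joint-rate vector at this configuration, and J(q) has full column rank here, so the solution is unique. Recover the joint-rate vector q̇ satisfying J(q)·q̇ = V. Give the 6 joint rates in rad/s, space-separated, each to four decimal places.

0.0450 -0.8560 -0.4900 -0.0680 -0.6460 0.6200

o_n = [-0.5802, -1.2796, 0.2505]
J₁: ẑ×o_n = [1.2796, -0.5802, 0.0000], ω = ẑ
J2: z=[-0.8192, 0.5736, 0.0000] o=[-0.2409, -0.3440, 0.0000] → [0.1437, 0.2052, 0.9610, -0.8192, 0.5736, 0.0000]
J3: z=[-0.3763, -0.5374, 0.7547] o=[-0.9588, -0.5324, -0.4920] → [0.1648, 0.5651, 0.4846, -0.3763, -0.5374, 0.7547]
J4: z=[0.9090, -0.0567, 0.4129] o=[-0.9606, -1.2153, -0.5817] → [-0.0206, -0.5995, -0.0369, 0.9090, -0.0567, 0.4129]
J5: z=[-0.4098, -0.3013, 0.8610] o=[-0.8371, -0.8347, -0.3897] → [0.1901, 0.4835, 0.2597, -0.4098, -0.3013, 0.8610]
J6: z=[-0.4098, -0.3013, 0.8610] o=[-0.4657, -0.8443, -0.2163] → [0.2341, 0.0927, 0.1439, -0.4098, -0.3013, 0.8610]
q̇ = J⁺·V = [0.0450, -0.8560, -0.4900, -0.0680, -0.6460, 0.6200]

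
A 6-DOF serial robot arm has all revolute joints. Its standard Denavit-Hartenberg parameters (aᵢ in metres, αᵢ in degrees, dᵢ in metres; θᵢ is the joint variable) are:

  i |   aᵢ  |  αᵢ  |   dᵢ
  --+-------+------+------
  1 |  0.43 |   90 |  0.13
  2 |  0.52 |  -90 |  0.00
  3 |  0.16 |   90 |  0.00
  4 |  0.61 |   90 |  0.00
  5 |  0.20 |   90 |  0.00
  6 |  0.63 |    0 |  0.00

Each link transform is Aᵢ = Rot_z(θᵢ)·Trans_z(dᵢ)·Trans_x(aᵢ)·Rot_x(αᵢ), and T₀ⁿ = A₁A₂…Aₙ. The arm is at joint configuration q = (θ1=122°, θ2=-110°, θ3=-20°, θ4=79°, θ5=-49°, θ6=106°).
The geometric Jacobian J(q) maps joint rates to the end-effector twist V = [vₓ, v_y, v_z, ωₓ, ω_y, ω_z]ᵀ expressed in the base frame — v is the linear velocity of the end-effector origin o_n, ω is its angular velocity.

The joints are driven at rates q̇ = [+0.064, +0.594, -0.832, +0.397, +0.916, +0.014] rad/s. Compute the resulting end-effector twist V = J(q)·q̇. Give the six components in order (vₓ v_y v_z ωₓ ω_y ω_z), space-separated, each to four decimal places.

-0.1665 1.4251 0.3055 1.7083 -0.3461 -0.2557

o_n = [0.0051, 0.5208, -1.3080]
J₁: ẑ×o_n = [-0.5208, 0.0051, 0.0000], ω = ẑ
J2: z=[0.8480, 0.5299, 0.0000] o=[-0.2279, 0.3647, 0.1300] → [-0.7620, 1.2195, 0.0089, 0.8480, 0.5299, 0.0000]
J3: z=[-0.4980, 0.7969, -0.3420] o=[-0.1336, 0.2138, -0.3586] → [-0.6516, -0.5202, -0.2634, -0.4980, 0.7969, -0.3420]
J4: z=[0.7349, 0.5972, 0.3214] o=[-0.0600, 0.1992, -0.4999] → [-0.5859, 0.6148, 0.1974, 0.7349, 0.5972, 0.3214]
J5: z=[0.5469, -0.2417, -0.8015] o=[-0.3046, 0.6658, -0.8075] → [0.0047, 0.0255, -0.0045, 0.5469, -0.2417, -0.8015]
J6: z=[-0.1795, -0.9690, 0.1697] o=[-0.4681, 0.6760, -0.9222] → [0.4002, 0.0110, 0.4864, -0.1795, -0.9690, 0.1697]
V = J·q̇ = [-0.1665, 1.4251, 0.3055, 1.7083, -0.3461, -0.2557]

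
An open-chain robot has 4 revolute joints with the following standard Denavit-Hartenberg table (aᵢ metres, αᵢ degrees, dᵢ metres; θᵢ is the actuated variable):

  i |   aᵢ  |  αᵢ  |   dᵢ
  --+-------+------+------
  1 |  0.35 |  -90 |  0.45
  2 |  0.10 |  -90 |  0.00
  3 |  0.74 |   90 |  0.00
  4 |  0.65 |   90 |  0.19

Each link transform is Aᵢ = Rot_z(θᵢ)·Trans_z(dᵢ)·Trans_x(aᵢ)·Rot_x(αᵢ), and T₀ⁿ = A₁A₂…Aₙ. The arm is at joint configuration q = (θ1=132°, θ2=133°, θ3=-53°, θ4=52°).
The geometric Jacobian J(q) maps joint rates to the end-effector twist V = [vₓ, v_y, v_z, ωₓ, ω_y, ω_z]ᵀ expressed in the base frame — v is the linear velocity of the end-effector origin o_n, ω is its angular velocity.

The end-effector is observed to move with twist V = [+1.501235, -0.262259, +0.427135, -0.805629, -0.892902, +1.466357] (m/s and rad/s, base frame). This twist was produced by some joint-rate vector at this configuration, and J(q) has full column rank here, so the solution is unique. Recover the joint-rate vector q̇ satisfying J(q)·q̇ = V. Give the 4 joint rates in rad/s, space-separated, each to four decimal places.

0.5280 0.7430 0.7310 0.7530

o_n = [-0.4557, -1.0256, 0.3353]
J₁: ẑ×o_n = [1.0256, -0.4557, 0.0000], ω = ẑ
J2: z=[-0.7431, -0.6691, 0.0000] o=[-0.2342, 0.2601, 0.4500] → [0.0767, -0.0852, 0.8073, -0.7431, -0.6691, 0.0000]
J3: z=[0.4894, -0.5435, 0.6820] o=[-0.1886, 0.2094, 0.3769] → [0.8649, -0.1619, -0.7496, 0.4894, -0.5435, 0.6820]
J4: z=[-0.8117, 0.0021, 0.5841] o=[-0.4245, -0.4117, 0.0512] → [0.3592, 0.2125, 0.4984, -0.8117, 0.0021, 0.5841]
q̇ = J⁺·V = [0.5280, 0.7430, 0.7310, 0.7530]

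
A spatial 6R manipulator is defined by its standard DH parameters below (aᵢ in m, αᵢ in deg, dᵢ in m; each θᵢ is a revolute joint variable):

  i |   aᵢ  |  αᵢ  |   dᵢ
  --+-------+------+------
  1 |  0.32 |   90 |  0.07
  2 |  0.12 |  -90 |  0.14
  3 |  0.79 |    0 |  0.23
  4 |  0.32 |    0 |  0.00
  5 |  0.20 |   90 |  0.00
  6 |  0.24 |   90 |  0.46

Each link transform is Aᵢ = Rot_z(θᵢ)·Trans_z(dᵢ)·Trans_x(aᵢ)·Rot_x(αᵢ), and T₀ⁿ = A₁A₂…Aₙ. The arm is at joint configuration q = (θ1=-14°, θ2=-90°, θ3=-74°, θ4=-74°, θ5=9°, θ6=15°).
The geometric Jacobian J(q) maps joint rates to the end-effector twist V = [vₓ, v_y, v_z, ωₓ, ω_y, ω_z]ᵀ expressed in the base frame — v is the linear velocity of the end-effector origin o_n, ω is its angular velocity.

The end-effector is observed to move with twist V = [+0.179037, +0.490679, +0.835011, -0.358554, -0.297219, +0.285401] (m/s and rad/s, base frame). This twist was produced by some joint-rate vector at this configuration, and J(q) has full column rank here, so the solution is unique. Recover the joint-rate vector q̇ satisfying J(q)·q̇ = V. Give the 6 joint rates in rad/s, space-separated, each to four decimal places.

o_n = [0.3508, -1.1233, 0.6313]
J₁: ẑ×o_n = [1.1233, 0.3508, -0.0000], ω = ẑ
J2: z=[-0.2419, -0.9703, 0.0000] o=[0.3105, -0.0774, 0.0700] → [-0.5446, 0.1358, 0.2921, -0.2419, -0.9703, 0.0000]
J3: z=[0.9703, -0.2419, 0.0000] o=[0.2766, -0.2133, -0.0500] → [-0.1648, -0.6611, -0.8651, 0.9703, -0.2419, 0.0000]
J4: z=[0.9703, -0.2419, 0.0000] o=[0.3161, -1.0057, -0.2678] → [-0.2175, -0.8724, -0.1057, 0.9703, -0.2419, 0.0000]
J5: z=[0.9703, -0.2419, 0.0000] o=[0.2751, -1.1703, 0.0036] → [-0.1519, -0.6090, 0.0639, 0.9703, -0.2419, 0.0000]
J6: z=[0.1826, 0.7323, 0.6561] o=[0.2433, -1.2976, 0.1546] → [0.2348, -0.0165, -0.0469, 0.1826, 0.7323, 0.6561]
q̇ = J⁺·V = [0.2690, 0.3940, -0.6990, -0.5270, 0.9500, 0.0250]

0.2690 0.3940 -0.6990 -0.5270 0.9500 0.0250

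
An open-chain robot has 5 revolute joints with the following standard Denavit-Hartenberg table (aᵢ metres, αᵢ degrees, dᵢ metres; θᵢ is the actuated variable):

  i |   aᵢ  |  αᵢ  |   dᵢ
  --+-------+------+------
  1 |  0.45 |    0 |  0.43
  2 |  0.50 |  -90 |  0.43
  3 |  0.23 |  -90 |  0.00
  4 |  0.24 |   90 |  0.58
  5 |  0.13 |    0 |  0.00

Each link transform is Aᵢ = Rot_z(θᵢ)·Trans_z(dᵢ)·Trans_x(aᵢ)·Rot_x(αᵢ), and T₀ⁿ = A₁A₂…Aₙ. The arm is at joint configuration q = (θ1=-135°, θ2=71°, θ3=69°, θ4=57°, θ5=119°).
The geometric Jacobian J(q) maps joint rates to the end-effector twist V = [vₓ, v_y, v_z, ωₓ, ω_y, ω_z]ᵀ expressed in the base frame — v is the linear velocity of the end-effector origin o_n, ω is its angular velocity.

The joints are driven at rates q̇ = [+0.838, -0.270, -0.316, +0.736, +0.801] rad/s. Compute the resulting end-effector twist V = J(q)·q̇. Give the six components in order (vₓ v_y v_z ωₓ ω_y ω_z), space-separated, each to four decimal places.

o_n = [-0.4650, -0.3557, 0.3067]
J₁: ẑ×o_n = [0.3557, -0.4650, 0.0000], ω = ẑ
J2: z=[0.0000, 0.0000, 1.0000] o=[-0.3182, -0.3182, 0.4300] → [0.0375, -0.1468, 0.0000, 0.0000, 0.0000, 1.0000]
J3: z=[0.8988, 0.4384, 0.0000] o=[-0.0990, -0.7676, 0.8600] → [-0.2426, 0.4973, 0.5307, 0.8988, 0.4384, 0.0000]
J4: z=[-0.4093, 0.8391, -0.3584] o=[-0.0629, -0.8417, 0.6453] → [-0.1099, 0.0056, 0.1386, -0.4093, 0.8391, -0.3584]
J5: z=[0.6213, -0.0314, -0.7830] o=[-0.4606, -0.4853, 0.3154] → [0.1018, 0.0089, 0.0804, 0.6213, -0.0314, -0.7830]
V = J·q̇ = [0.3652, -0.4960, -0.0013, -0.0876, 0.4539, -0.3229]

0.3652 -0.4960 -0.0013 -0.0876 0.4539 -0.3229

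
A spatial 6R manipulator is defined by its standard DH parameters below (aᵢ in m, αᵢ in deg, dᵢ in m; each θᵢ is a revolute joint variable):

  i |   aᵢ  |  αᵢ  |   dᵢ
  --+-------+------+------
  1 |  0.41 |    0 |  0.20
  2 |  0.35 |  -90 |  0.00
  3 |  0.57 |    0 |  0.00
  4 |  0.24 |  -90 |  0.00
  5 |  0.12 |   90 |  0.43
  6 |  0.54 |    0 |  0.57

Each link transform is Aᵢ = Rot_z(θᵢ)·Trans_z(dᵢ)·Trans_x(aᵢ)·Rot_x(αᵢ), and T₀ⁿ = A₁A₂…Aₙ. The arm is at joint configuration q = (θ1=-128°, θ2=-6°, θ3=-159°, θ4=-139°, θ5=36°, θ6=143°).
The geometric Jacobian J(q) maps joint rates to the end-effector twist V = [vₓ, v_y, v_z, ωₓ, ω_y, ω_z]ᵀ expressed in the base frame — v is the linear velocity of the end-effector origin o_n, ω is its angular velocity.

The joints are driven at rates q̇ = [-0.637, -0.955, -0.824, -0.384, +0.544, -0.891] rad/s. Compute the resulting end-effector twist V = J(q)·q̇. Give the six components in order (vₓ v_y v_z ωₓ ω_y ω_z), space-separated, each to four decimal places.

-0.6499 -1.5863 -1.7570 -0.8830 1.8623 -1.3850

o_n = [0.6951, -0.2691, -0.2356]
J₁: ẑ×o_n = [0.2691, 0.6951, -0.0000], ω = ẑ
J2: z=[0.0000, 0.0000, 1.0000] o=[-0.2524, -0.3231, 0.2000] → [-0.0540, 0.9475, 0.0000, 0.0000, 0.0000, 1.0000]
J3: z=[0.7193, -0.6947, 0.0000] o=[-0.4956, -0.5749, 0.2000] → [0.3026, 0.3133, 1.0470, 0.7193, -0.6947, 0.0000]
J4: z=[0.7193, -0.6947, 0.0000] o=[-0.1259, -0.1921, 0.4043] → [0.4445, 0.4603, 0.5149, 0.7193, -0.6947, 0.0000]
J5: z=[0.6133, 0.6351, -0.4695] o=[-0.2042, -0.2731, 0.1924] → [-0.2699, -0.1597, -0.5687, 0.6133, 0.6351, -0.4695]
J6: z=[0.3903, -0.7605, -0.5190] o=[-0.0228, 0.0162, -0.0952] → [-0.0414, -0.3178, 0.4346, 0.3903, -0.7605, -0.5190]
V = J·q̇ = [-0.6499, -1.5863, -1.7570, -0.8830, 1.8623, -1.3850]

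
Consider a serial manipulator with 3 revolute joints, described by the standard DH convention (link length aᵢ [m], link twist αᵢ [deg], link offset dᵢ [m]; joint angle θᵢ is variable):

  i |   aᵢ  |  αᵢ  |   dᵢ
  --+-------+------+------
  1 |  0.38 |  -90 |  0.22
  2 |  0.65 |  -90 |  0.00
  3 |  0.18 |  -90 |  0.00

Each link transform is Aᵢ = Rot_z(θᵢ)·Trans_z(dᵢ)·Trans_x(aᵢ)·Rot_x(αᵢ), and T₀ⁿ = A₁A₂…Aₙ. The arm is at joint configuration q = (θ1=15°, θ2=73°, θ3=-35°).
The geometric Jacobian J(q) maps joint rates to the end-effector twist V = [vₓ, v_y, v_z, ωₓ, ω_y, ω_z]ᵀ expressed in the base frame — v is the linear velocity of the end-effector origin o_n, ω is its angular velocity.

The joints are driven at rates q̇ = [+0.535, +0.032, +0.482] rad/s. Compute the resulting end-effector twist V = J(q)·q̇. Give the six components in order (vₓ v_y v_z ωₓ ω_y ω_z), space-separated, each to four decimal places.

-0.1294 0.2314 -0.0550 -0.4535 -0.0884 0.3941

o_n = [0.5655, 0.2584, -0.5426]
J₁: ẑ×o_n = [-0.2584, 0.5655, 0.0000], ω = ẑ
J2: z=[-0.2588, 0.9659, 0.0000] o=[0.3671, 0.0984, 0.2200] → [-0.7366, -0.1974, -0.2332, -0.2588, 0.9659, 0.0000]
J3: z=[-0.9237, -0.2475, -0.2924] o=[0.5506, 0.1475, -0.4016] → [0.0673, -0.1346, -0.0987, -0.9237, -0.2475, -0.2924]
V = J·q̇ = [-0.1294, 0.2314, -0.0550, -0.4535, -0.0884, 0.3941]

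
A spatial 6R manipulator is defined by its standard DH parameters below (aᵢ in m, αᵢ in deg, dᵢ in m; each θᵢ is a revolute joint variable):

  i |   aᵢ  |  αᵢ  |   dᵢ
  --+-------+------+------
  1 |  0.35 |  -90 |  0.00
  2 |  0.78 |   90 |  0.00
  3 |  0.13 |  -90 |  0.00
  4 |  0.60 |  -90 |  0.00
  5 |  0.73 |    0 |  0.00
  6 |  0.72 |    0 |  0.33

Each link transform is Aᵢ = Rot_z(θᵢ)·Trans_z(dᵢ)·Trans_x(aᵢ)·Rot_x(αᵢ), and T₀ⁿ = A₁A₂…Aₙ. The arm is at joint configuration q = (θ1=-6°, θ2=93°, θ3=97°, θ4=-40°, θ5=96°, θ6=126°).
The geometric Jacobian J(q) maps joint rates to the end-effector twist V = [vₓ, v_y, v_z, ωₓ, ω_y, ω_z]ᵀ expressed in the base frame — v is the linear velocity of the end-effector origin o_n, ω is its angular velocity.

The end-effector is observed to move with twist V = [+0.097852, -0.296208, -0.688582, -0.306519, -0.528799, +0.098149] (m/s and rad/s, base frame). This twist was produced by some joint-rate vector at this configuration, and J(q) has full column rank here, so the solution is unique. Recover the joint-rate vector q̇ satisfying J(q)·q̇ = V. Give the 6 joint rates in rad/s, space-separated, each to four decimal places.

-0.6230 -0.0560 -0.7780 0.7630 -0.5110 -0.1300

o_n = [0.0764, 0.3546, -0.9668]
J₁: ẑ×o_n = [-0.3546, 0.0764, 0.0000], ω = ẑ
J2: z=[0.1045, 0.9945, 0.0000] o=[0.3481, -0.0366, 0.0000] → [-0.9615, 0.1011, 0.3111, 0.1045, 0.9945, 0.0000]
J3: z=[0.9932, -0.1044, -0.0523] o=[0.3075, -0.0323, -0.7789] → [0.0399, 0.1987, 0.3602, 0.9932, -0.1044, -0.0523]
J4: z=[0.0389, -0.1266, 0.9912] o=[0.3218, 0.0959, -0.7631] → [-0.2307, -0.2353, -0.0210, 0.0389, -0.1266, 0.9912]
J5: z=[-0.6900, 0.7140, 0.1183] o=[0.7554, 0.5091, -0.7274] → [-0.1527, -0.2456, 0.5914, -0.6900, 0.7140, 0.1183]
J6: z=[-0.6900, 0.7140, 0.1183] o=[0.6720, 0.5484, -1.4515] → [0.3690, 0.2640, 0.5591, -0.6900, 0.7140, 0.1183]
q̇ = J⁺·V = [-0.6230, -0.0560, -0.7780, 0.7630, -0.5110, -0.1300]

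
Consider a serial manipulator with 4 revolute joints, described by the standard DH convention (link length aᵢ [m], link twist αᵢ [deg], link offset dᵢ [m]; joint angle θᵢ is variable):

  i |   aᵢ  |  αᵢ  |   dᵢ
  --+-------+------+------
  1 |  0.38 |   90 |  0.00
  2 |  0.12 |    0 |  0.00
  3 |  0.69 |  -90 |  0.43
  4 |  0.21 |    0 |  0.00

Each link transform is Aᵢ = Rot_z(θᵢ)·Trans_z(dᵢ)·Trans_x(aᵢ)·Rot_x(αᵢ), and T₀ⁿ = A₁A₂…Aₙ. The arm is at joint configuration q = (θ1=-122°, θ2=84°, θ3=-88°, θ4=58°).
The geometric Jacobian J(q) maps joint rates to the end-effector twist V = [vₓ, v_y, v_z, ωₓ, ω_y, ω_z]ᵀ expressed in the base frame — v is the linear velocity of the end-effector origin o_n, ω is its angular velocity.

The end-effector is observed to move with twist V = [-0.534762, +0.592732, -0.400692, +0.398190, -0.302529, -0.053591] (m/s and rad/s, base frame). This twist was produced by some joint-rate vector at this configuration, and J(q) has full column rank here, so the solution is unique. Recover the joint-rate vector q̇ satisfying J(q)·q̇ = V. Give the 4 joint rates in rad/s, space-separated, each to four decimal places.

o_n = [-0.8452, -0.8773, 0.0634]
J₁: ẑ×o_n = [0.8773, -0.8452, 0.0000], ω = ẑ
J2: z=[-0.8480, 0.5299, 0.0000] o=[-0.2014, -0.3223, 0.0000] → [0.0336, 0.0538, 0.8119, -0.8480, 0.5299, 0.0000]
J3: z=[-0.8480, 0.5299, 0.0000] o=[-0.2080, -0.3329, 0.1193] → [-0.0296, -0.0474, 0.7993, -0.8480, 0.5299, 0.0000]
J4: z=[-0.0370, -0.0592, 0.9976] o=[-0.9374, -0.6888, 0.0712] → [0.1885, 0.0917, 0.0124, -0.0370, -0.0592, 0.9976]
q̇ = J⁺·V = [-0.7050, -0.8560, 0.3580, 0.6530]

-0.7050 -0.8560 0.3580 0.6530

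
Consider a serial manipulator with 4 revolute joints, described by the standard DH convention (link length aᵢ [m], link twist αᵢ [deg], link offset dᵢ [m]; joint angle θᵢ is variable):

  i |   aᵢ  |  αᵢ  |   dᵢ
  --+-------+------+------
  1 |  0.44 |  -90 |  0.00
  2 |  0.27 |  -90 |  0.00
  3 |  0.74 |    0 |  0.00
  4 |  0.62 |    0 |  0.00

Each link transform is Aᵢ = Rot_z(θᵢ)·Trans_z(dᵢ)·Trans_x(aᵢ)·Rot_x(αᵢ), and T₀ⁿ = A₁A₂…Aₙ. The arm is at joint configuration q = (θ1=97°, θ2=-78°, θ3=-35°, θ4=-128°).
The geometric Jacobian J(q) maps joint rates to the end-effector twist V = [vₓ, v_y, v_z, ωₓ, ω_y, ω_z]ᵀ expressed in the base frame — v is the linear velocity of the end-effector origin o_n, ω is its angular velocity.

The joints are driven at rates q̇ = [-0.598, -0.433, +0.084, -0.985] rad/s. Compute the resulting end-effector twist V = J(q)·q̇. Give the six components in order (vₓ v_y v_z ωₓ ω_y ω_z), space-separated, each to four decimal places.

0.8506 0.3218 -0.0994 0.5372 -0.8220 -0.4107

o_n = [-0.6620, 0.4214, 0.2771]
J₁: ẑ×o_n = [-0.4214, -0.6620, 0.0000], ω = ẑ
J2: z=[-0.9925, -0.1219, 0.0000] o=[-0.0536, 0.4367, 0.0000] → [-0.0338, 0.2750, -0.0589, -0.9925, -0.1219, 0.0000]
J3: z=[-0.1192, 0.9709, -0.2079] o=[-0.0605, 0.4924, 0.2641] → [-0.0022, 0.1266, 0.5925, -0.1192, 0.9709, -0.2079]
J4: z=[-0.1192, 0.9709, -0.2079] o=[-0.4971, 0.5658, 0.8570] → [-0.5931, -0.0349, 0.1773, -0.1192, 0.9709, -0.2079]
V = J·q̇ = [0.8506, 0.3218, -0.0994, 0.5372, -0.8220, -0.4107]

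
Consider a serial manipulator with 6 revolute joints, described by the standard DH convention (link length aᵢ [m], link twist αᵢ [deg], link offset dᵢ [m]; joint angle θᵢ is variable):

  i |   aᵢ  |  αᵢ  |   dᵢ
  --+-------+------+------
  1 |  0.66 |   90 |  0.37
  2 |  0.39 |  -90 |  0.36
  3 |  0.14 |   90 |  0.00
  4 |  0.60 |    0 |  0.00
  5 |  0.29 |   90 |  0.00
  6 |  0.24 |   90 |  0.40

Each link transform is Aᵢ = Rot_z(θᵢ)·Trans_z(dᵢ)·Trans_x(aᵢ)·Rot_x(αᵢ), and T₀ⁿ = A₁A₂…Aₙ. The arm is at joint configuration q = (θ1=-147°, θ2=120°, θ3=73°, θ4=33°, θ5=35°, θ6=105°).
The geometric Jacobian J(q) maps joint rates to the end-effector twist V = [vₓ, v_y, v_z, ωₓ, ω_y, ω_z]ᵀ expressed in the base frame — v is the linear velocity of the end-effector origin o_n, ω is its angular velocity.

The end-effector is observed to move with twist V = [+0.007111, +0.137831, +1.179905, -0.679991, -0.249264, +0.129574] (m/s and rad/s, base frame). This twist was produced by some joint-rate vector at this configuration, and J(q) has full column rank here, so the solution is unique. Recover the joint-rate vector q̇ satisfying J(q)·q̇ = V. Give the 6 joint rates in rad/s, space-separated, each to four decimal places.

0.3940 -0.2580 -0.7100 -0.8470 0.4130 -0.6160

o_n = [0.4594, -0.4452, 0.9840]
J₁: ẑ×o_n = [0.4452, 0.4594, -0.0000], ω = ẑ
J2: z=[-0.5446, 0.8387, 0.0000] o=[-0.5535, -0.3595, 0.3700] → [0.5149, 0.3344, -0.8028, -0.5446, 0.8387, 0.0000]
J3: z=[0.7263, 0.4717, -0.5000] o=[-0.5861, 0.0487, 0.7077] → [-0.1167, -0.7234, -0.8518, 0.7263, 0.4717, -0.5000]
J4: z=[0.2418, 0.5056, 0.8282] o=[-0.4960, -0.0525, 0.7432] → [0.4470, 0.7330, -0.5780, 0.2418, 0.5056, 0.8282]
J5: z=[0.2418, 0.5056, 0.8282] o=[0.0652, -0.2619, 0.7072] → [0.2918, 0.2596, -0.2437, 0.2418, 0.5056, 0.8282]
J6: z=[0.3245, -0.8465, 0.4221] o=[0.3304, -0.2135, 0.6003] → [-0.2270, -0.0701, 0.0340, 0.3245, -0.8465, 0.4221]
q̇ = J⁺·V = [0.3940, -0.2580, -0.7100, -0.8470, 0.4130, -0.6160]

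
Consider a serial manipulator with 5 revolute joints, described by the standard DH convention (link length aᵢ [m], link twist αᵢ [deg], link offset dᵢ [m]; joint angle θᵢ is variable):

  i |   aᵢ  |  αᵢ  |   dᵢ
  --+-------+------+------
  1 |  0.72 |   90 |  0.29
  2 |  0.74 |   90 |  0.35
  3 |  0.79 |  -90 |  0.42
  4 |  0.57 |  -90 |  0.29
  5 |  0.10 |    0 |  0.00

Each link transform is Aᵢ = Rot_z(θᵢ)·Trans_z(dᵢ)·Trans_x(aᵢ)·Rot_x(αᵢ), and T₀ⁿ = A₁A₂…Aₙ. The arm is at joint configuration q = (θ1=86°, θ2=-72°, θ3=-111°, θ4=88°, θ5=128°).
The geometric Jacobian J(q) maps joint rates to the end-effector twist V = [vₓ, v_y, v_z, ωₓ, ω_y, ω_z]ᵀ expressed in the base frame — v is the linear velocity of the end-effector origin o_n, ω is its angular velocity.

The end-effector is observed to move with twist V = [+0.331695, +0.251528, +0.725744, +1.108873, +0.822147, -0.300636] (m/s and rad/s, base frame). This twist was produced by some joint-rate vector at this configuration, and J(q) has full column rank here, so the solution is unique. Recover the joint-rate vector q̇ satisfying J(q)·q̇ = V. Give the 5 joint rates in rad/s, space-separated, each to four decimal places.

o_n = [-0.4086, 1.0350, -0.2988]
J₁: ẑ×o_n = [-1.0350, -0.4086, 0.0000], ω = ẑ
J2: z=[0.9976, -0.0698, 0.0000] o=[0.0502, 0.7182, 0.2900] → [0.0411, 0.5873, 0.2840, 0.9976, -0.0698, 0.0000]
J3: z=[-0.0663, -0.9487, -0.3090] o=[0.4153, 0.9219, -0.4138] → [-0.0742, 0.2622, -0.7892, -0.0663, -0.9487, -0.3090]
J4: z=[-0.3374, 0.3128, -0.8879] o=[-0.3544, 0.4877, -0.2743] → [0.4783, 0.0399, -0.1677, -0.3374, 0.3128, -0.8879]
J5: z=[0.9408, 0.0784, -0.3298] o=[-0.4331, 1.1179, -0.3490] → [-0.0234, -0.0553, -0.0799, 0.9408, 0.0784, -0.3298]
q̇ = J⁺·V = [-0.0960, 0.7290, -0.7740, 0.3260, 0.4680]

-0.0960 0.7290 -0.7740 0.3260 0.4680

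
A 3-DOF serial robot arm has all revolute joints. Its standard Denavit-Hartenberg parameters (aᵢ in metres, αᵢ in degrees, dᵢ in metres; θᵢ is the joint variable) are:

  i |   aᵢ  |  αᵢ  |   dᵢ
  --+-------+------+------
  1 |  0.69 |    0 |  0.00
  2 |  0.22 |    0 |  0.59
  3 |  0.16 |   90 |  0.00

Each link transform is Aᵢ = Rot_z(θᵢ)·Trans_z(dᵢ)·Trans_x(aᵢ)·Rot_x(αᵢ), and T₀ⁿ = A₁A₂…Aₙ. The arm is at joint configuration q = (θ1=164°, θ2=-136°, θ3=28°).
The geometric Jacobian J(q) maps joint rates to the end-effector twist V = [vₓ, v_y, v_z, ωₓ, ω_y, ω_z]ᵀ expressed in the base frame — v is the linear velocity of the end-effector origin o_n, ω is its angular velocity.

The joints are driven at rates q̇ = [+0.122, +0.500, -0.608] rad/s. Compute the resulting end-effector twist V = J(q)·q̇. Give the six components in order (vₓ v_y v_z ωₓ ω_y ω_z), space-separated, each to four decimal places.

o_n = [-0.3796, 0.4261, 0.5900]
J₁: ẑ×o_n = [-0.4261, -0.3796, 0.0000], ω = ẑ
J2: z=[0.0000, 0.0000, 1.0000] o=[-0.6633, 0.1902, 0.0000] → [-0.2359, 0.2837, 0.0000, 0.0000, 0.0000, 1.0000]
J3: z=[0.0000, 0.0000, 1.0000] o=[-0.4690, 0.2935, 0.5900] → [-0.1326, 0.0895, 0.0000, 0.0000, 0.0000, 1.0000]
V = J·q̇ = [-0.0893, 0.0412, 0.0000, 0.0000, 0.0000, 0.0140]

-0.0893 0.0412 0.0000 0.0000 0.0000 0.0140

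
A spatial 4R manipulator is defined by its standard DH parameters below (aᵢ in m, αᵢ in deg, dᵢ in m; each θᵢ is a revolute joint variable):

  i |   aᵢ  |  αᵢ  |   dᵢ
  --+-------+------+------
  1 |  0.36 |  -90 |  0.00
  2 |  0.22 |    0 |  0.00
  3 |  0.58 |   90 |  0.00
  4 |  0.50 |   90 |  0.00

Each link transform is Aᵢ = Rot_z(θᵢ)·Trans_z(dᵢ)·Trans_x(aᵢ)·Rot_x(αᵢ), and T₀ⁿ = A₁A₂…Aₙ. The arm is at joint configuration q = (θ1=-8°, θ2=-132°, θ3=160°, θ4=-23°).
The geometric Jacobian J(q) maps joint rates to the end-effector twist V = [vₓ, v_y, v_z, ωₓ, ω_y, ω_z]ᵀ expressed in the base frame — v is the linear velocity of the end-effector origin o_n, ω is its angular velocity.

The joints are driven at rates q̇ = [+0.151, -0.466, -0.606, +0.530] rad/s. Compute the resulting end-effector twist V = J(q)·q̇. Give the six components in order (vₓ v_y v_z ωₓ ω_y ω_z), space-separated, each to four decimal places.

o_n = [1.0931, -0.3509, -0.3249]
J₁: ẑ×o_n = [0.3509, 1.0931, -0.0000], ω = ẑ
J2: z=[0.1392, 0.9903, 0.0000] o=[0.3565, -0.0501, 0.0000] → [-0.3217, 0.0452, -0.7713, 0.1392, 0.9903, 0.0000]
J3: z=[0.1392, 0.9903, 0.0000] o=[0.2107, -0.0296, 0.1635] → [-0.4836, 0.0680, -0.9185, 0.1392, 0.9903, 0.0000]
J4: z=[0.4649, -0.0653, 0.8829] o=[0.7178, -0.1009, -0.1088] → [0.2349, 0.4318, -0.0917, 0.4649, -0.0653, 0.8829]
V = J·q̇ = [0.6205, 0.3316, 0.8674, 0.0972, -1.0962, 0.6190]

0.6205 0.3316 0.8674 0.0972 -1.0962 0.6190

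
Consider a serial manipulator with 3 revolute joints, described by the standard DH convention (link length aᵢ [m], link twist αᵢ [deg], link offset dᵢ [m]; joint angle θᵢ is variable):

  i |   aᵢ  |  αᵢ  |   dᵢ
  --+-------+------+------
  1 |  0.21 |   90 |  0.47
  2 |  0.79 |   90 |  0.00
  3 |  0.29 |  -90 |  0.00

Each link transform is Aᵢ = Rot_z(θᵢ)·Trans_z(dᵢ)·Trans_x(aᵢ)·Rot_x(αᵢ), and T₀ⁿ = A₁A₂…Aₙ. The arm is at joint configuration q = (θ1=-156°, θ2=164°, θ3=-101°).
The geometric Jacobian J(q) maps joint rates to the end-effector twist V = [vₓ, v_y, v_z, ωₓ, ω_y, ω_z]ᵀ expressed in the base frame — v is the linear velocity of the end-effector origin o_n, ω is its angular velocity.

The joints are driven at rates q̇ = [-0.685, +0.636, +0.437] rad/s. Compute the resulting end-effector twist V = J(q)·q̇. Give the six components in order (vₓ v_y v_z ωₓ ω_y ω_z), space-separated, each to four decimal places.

0.1968 -0.3109 -0.4149 -0.3687 0.5320 -0.2649

o_n = [0.5691, -0.0582, 0.6725]
J₁: ẑ×o_n = [0.0582, 0.5691, -0.0000], ω = ẑ
J2: z=[-0.4067, 0.9135, 0.0000] o=[-0.1918, -0.0854, 0.4700] → [0.1850, 0.0824, -0.7062, -0.4067, 0.9135, 0.0000]
J3: z=[-0.2518, -0.1121, 0.9613] o=[0.5019, 0.2235, 0.6878] → [0.2725, 0.0608, 0.0785, -0.2518, -0.1121, 0.9613]
V = J·q̇ = [0.1968, -0.3109, -0.4149, -0.3687, 0.5320, -0.2649]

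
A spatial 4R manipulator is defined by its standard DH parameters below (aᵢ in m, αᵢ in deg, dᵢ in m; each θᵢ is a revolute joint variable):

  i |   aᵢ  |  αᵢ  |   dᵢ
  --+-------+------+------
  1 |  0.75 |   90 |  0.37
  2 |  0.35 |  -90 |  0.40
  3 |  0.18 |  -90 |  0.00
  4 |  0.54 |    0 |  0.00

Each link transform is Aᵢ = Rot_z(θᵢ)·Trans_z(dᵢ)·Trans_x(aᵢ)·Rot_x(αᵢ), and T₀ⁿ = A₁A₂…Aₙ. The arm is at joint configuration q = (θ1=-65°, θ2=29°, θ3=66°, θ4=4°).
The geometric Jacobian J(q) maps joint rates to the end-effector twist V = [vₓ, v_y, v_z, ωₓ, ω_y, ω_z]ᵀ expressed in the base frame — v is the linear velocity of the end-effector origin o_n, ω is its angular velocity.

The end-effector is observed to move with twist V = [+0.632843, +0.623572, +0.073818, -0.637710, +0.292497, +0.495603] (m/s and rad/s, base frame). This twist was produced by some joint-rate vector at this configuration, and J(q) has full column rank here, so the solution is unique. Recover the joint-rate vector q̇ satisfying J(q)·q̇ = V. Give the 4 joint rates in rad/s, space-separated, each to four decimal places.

o_n = [0.7946, -1.0970, 0.6485]
J₁: ẑ×o_n = [1.0970, 0.7946, -0.0000], ω = ẑ
J2: z=[-0.9063, -0.4226, 0.0000] o=[0.3170, -0.6797, 0.3700] → [-0.1177, 0.2524, 0.5800, -0.9063, -0.4226, 0.0000]
J3: z=[-0.2049, 0.4394, 0.8746] o=[0.0838, -1.1262, 0.5397] → [0.0222, 0.6440, -0.3183, -0.2049, 0.4394, 0.8746]
J4: z=[0.0310, 0.8960, -0.4429] o=[0.2599, -1.1148, 0.5752] → [0.0735, -0.2391, -0.4786, 0.0310, 0.8960, -0.4429]
q̇ = J⁺·V = [0.6090, 0.6870, 0.1600, 0.5720]

0.6090 0.6870 0.1600 0.5720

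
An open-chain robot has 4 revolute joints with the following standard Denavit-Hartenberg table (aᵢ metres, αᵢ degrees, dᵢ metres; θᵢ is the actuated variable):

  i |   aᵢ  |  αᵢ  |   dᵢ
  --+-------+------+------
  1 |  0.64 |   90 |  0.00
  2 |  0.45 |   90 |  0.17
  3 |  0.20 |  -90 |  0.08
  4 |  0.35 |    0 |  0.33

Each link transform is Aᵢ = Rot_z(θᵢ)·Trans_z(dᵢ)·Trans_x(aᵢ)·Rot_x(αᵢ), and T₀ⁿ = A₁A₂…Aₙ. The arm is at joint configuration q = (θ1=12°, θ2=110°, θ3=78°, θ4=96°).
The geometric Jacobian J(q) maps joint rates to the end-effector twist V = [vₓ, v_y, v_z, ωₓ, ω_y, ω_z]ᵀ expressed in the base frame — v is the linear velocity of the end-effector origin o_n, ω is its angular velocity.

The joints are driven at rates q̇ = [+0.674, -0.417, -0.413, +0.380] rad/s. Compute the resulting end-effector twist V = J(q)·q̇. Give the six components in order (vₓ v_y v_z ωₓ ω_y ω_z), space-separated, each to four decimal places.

o_n = [0.4085, -0.3205, 0.0598]
J₁: ẑ×o_n = [0.3205, 0.4085, -0.0000], ω = ẑ
J2: z=[0.2079, -0.9781, 0.0000] o=[0.6260, 0.1331, 0.0000] → [-0.0585, -0.0124, -0.3070, 0.2079, -0.9781, 0.0000]
J3: z=[0.9192, 0.1954, 0.3420] o=[0.5108, -0.0652, 0.4229] → [0.0164, 0.2987, -0.2147, 0.9192, 0.1954, 0.3420]
J4: z=[0.3705, -0.1338, -0.9192] o=[0.6111, -0.2439, 0.4893] → [-0.0130, 0.3453, -0.0555, 0.3705, -0.1338, -0.9192]
V = J·q̇ = [0.2287, 0.2884, 0.1956, -0.3255, 0.2763, 0.1835]

0.2287 0.2884 0.1956 -0.3255 0.2763 0.1835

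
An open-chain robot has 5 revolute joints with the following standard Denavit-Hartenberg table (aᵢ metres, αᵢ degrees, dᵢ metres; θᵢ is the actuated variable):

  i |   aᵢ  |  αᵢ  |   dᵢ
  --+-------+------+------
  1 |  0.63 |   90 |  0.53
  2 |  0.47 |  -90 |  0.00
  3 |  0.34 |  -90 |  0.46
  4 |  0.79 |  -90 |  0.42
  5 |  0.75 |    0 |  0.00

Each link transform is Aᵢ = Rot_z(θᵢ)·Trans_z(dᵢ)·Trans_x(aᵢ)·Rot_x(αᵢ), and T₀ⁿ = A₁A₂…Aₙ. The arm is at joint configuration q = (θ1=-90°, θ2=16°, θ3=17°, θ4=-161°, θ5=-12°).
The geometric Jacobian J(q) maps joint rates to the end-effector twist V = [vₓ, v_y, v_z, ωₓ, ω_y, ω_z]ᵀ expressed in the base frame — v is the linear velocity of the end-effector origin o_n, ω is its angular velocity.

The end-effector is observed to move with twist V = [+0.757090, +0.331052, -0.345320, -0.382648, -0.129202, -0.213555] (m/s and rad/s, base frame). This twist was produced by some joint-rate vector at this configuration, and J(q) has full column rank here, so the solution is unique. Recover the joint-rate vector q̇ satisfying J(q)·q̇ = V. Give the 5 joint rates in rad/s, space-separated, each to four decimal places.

o_n = [0.2290, 0.3553, 1.2420]
J₁: ẑ×o_n = [-0.3553, 0.2290, 0.0000], ω = ẑ
J2: z=[-1.0000, -0.0000, 0.0000] o=[0.0000, -0.6300, 0.5300] → [-0.0000, 0.7120, -0.9853, -1.0000, -0.0000, 0.0000]
J3: z=[-0.0000, 0.2756, 0.9613] o=[0.0000, -1.0818, 0.6595] → [-1.2209, 0.2201, -0.0631, -0.0000, 0.2756, 0.9613]
J4: z=[0.9563, 0.2810, -0.0806] o=[0.0994, -1.2675, 1.1914] → [0.1450, -0.0589, 1.5155, 0.9563, 0.2810, -0.0806]
J5: z=[0.0952, -0.0387, 0.9947] o=[0.2827, -0.3920, 1.2078] → [-0.7447, -0.0567, 0.0691, 0.0952, -0.0387, 0.9947]
q̇ = J⁺·V = [0.8590, 0.3020, -0.5220, -0.0270, -0.5760]

0.8590 0.3020 -0.5220 -0.0270 -0.5760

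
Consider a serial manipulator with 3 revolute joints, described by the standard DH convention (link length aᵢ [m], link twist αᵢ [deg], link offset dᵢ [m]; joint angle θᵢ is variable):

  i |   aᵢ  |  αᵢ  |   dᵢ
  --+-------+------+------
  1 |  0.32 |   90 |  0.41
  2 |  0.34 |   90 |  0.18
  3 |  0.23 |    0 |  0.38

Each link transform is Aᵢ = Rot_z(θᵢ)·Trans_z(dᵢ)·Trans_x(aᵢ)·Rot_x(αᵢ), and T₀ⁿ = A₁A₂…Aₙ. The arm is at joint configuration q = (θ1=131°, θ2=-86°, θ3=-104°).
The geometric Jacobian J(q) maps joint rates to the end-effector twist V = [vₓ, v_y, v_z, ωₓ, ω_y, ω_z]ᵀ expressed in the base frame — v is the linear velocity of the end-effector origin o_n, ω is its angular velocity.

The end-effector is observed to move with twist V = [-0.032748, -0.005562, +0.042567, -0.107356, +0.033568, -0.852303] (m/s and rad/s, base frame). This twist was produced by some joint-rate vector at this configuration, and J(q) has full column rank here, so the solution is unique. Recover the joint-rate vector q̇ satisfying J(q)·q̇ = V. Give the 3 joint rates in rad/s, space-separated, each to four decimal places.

o_n = [-0.0068, -0.0579, 0.0998]
J₁: ẑ×o_n = [0.0579, -0.0068, 0.0000], ω = ẑ
J2: z=[0.7547, 0.6561, 0.0000] o=[-0.2099, 0.2415, 0.4100] → [-0.2035, 0.2341, -0.3592, 0.7547, 0.6561, 0.0000]
J3: z=[0.6545, -0.7529, -0.0698] o=[-0.0897, 0.3775, 0.0708] → [-0.0522, -0.0248, -0.2226, 0.6545, -0.7529, -0.0698]
q̇ = J⁺·V = [-0.8590, -0.0590, -0.0960]

-0.8590 -0.0590 -0.0960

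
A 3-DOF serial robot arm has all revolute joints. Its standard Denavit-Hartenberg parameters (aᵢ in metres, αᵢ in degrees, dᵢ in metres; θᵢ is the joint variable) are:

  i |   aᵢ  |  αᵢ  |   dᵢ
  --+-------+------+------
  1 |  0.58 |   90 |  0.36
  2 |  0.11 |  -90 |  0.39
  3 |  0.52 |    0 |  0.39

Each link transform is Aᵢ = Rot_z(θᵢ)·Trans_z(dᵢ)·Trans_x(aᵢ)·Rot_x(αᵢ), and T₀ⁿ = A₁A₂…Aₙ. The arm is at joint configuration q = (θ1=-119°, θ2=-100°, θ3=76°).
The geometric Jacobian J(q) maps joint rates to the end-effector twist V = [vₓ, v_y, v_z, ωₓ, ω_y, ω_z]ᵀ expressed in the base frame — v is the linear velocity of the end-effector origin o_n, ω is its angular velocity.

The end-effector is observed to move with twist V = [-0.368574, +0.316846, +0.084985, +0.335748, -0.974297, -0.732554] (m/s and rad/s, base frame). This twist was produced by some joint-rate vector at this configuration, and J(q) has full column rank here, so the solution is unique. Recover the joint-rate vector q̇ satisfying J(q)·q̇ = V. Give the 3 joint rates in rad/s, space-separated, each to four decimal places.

o_n = [-0.3474, -0.8629, 0.0601]
J₁: ẑ×o_n = [0.8629, -0.3474, 0.0000], ω = ẑ
J2: z=[-0.8746, 0.4848, 0.0000] o=[-0.2812, -0.5073, 0.3600] → [-0.1454, -0.2623, 0.3431, -0.8746, 0.4848, 0.0000]
J3: z=[-0.4774, -0.8613, -0.1736] o=[-0.6130, -0.3015, 0.2517] → [0.0676, -0.1376, 0.4969, -0.4774, -0.8613, -0.1736]
q̇ = J⁺·V = [-0.6110, -0.7660, 0.7000]

-0.6110 -0.7660 0.7000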